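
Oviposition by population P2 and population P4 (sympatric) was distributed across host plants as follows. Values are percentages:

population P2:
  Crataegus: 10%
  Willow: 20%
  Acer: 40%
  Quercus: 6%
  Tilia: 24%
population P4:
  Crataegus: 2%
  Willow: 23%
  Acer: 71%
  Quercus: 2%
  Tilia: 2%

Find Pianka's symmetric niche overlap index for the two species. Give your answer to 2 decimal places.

0.87

Convert percentages to proportions (divide by 100).
Σ p₁ᵢp₂ᵢ = 0.0020 + 0.0460 + 0.2840 + 0.0012 + 0.0048 = 0.3380
Σp_1ᵢ² = 0.10² + 0.20² + 0.40² + 0.06² + 0.24² = 0.0100 + 0.0400 + 0.1600 + 0.0036 + 0.0576 = 0.2712
Σp_2ᵢ² = 0.02² + 0.23² + 0.71² + 0.02² + 0.02² = 0.0004 + 0.0529 + 0.5041 + 0.0004 + 0.0004 = 0.5582
O = 0.3380 / √(0.2712 × 0.5582) = 0.3380 / 0.38908 = 0.8687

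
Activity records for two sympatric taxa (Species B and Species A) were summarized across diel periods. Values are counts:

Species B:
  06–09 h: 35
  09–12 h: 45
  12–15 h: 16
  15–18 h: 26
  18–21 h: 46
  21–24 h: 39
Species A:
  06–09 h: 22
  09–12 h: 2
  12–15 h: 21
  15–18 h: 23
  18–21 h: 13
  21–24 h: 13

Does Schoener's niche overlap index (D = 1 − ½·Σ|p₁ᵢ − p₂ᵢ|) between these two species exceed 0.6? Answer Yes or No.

Yes

Proportions for Species B (n=207): 35/207=0.1691, 45/207=0.2174, 16/207=0.0773, 26/207=0.1256, 46/207=0.2222, 39/207=0.1884
Proportions for Species A (n=94): 22/94=0.2340, 2/94=0.0213, 21/94=0.2234, 23/94=0.2447, 13/94=0.1383, 13/94=0.1383
Σ|p₁ᵢ − p₂ᵢ| = 0.0649 + 0.1961 + 0.1461 + 0.1191 + 0.0839 + 0.0501 = 0.6602
D = 1 − ½ × 0.6602 = 1 − 0.33010 = 0.66990
D = 0.66990 > 0.6 → Yes.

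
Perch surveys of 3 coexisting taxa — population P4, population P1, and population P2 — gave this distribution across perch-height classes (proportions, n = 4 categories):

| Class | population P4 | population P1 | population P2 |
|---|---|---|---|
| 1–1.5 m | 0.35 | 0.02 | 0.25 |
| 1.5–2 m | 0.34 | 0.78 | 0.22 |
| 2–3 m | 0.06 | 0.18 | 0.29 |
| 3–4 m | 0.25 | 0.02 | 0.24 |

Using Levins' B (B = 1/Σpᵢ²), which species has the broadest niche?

population P2

Σp_P4ᵢ² = 0.35² + 0.34² + 0.06² + 0.25² = 0.1225 + 0.1156 + 0.0036 + 0.0625 = 0.3042
B_P4 = 1 / 0.3042 = 3.2873
Σp_P1ᵢ² = 0.02² + 0.78² + 0.18² + 0.02² = 0.0004 + 0.6084 + 0.0324 + 0.0004 = 0.6416
B_P1 = 1 / 0.6416 = 1.5586
Σp_P2ᵢ² = 0.25² + 0.22² + 0.29² + 0.24² = 0.0625 + 0.0484 + 0.0841 + 0.0576 = 0.2526
B_P2 = 1 / 0.2526 = 3.9588
Highest B → broadest niche (most generalist): population P2 (B = 3.96).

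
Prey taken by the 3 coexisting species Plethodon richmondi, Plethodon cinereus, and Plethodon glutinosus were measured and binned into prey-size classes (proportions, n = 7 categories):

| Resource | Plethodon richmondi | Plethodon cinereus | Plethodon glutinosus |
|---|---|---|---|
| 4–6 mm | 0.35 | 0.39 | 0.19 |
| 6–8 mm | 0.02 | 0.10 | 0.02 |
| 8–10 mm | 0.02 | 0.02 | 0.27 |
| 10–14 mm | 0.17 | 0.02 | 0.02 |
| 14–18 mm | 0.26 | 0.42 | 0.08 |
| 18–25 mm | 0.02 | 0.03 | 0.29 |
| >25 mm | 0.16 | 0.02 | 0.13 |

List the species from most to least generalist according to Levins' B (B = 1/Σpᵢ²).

Σp_richᵢ² = 0.35² + 0.02² + 0.02² + 0.17² + 0.26² + 0.02² + 0.16² = 0.1225 + 0.0004 + 0.0004 + 0.0289 + 0.0676 + 0.0004 + 0.0256 = 0.2458
B_rich = 1 / 0.2458 = 4.0683
Σp_cineᵢ² = 0.39² + 0.10² + 0.02² + 0.02² + 0.42² + 0.03² + 0.02² = 0.1521 + 0.0100 + 0.0004 + 0.0004 + 0.1764 + 0.0009 + 0.0004 = 0.3406
B_cine = 1 / 0.3406 = 2.9360
Σp_glutᵢ² = 0.19² + 0.02² + 0.27² + 0.02² + 0.08² + 0.29² + 0.13² = 0.0361 + 0.0004 + 0.0729 + 0.0004 + 0.0064 + 0.0841 + 0.0169 = 0.2172
B_glut = 1 / 0.2172 = 4.6041
Ranking by B (broadest → narrowest): Plethodon glutinosus (4.60) > Plethodon richmondi (4.07) > Plethodon cinereus (2.94)

Plethodon glutinosus > Plethodon richmondi > Plethodon cinereus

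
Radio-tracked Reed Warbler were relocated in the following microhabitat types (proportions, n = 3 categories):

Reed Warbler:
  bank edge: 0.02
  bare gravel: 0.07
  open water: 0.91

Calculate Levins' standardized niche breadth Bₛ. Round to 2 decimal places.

0.10

Σpᵢ² = 0.02² + 0.07² + 0.91² = 0.0004 + 0.0049 + 0.8281 = 0.8334
B = 1 / 0.8334 = 1.1999
Bₛ = (B − 1)/(n − 1) = (1.1999 − 1)/(3 − 1) = 0.1999/2 = 0.1000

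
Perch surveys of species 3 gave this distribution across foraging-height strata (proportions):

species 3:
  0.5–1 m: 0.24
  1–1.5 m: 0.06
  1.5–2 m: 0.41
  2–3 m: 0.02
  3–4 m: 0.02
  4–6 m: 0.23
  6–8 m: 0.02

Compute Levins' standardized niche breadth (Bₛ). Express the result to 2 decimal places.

Σpᵢ² = 0.24² + 0.06² + 0.41² + 0.02² + 0.02² + 0.23² + 0.02² = 0.0576 + 0.0036 + 0.1681 + 0.0004 + 0.0004 + 0.0529 + 0.0004 = 0.2834
B = 1 / 0.2834 = 3.5286
Bₛ = (B − 1)/(n − 1) = (3.5286 − 1)/(7 − 1) = 2.5286/6 = 0.4214

0.42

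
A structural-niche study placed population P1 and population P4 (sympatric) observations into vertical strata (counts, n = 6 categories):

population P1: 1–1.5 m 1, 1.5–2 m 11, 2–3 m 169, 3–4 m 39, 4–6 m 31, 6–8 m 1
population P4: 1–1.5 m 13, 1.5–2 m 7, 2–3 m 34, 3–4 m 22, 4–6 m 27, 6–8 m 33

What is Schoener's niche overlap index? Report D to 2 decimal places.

0.58

Proportions for population P1 (n=252): 1/252=0.0040, 11/252=0.0437, 169/252=0.6706, 39/252=0.1548, 31/252=0.1230, 1/252=0.0040
Proportions for population P4 (n=136): 13/136=0.0956, 7/136=0.0515, 34/136=0.2500, 22/136=0.1618, 27/136=0.1985, 33/136=0.2426
Σ|p₁ᵢ − p₂ᵢ| = 0.0916 + 0.0078 + 0.4206 + 0.0070 + 0.0755 + 0.2386 = 0.8411
D = 1 − ½ × 0.8411 = 1 − 0.42055 = 0.57945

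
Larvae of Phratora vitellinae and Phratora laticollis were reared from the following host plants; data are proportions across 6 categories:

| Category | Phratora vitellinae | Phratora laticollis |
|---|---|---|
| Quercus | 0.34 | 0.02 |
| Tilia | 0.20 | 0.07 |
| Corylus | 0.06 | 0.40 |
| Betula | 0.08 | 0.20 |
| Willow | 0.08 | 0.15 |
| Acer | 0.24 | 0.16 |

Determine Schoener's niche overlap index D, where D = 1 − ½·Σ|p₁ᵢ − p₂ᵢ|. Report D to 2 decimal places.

Σ|p₁ᵢ − p₂ᵢ| = 0.32 + 0.13 + 0.34 + 0.12 + 0.07 + 0.08 = 1.06
D = 1 − ½ × 1.06 = 1 − 0.530 = 0.4700

0.47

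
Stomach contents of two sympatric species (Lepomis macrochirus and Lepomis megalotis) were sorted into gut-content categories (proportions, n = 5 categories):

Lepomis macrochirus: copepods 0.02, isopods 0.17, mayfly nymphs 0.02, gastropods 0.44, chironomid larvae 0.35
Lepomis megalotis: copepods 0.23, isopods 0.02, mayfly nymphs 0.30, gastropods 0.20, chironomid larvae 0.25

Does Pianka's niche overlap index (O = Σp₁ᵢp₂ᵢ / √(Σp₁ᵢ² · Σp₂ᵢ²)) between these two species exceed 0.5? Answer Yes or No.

Σ p₁ᵢp₂ᵢ = 0.0046 + 0.0034 + 0.0060 + 0.0880 + 0.0875 = 0.1895
Σp_1ᵢ² = 0.02² + 0.17² + 0.02² + 0.44² + 0.35² = 0.0004 + 0.0289 + 0.0004 + 0.1936 + 0.1225 = 0.3458
Σp_2ᵢ² = 0.23² + 0.02² + 0.30² + 0.20² + 0.25² = 0.0529 + 0.0004 + 0.0900 + 0.0400 + 0.0625 = 0.2458
O = 0.1895 / √(0.3458 × 0.2458) = 0.1895 / 0.29154 = 0.6500
O = 0.6500 > 0.5 → Yes.

Yes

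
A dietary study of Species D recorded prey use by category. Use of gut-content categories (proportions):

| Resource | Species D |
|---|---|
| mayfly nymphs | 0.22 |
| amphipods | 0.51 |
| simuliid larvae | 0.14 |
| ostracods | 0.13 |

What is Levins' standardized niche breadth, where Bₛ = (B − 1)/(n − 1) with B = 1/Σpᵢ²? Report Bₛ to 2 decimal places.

Σpᵢ² = 0.22² + 0.51² + 0.14² + 0.13² = 0.0484 + 0.2601 + 0.0196 + 0.0169 = 0.3450
B = 1 / 0.3450 = 2.8986
Bₛ = (B − 1)/(n − 1) = (2.8986 − 1)/(4 − 1) = 1.8986/3 = 0.6329

0.63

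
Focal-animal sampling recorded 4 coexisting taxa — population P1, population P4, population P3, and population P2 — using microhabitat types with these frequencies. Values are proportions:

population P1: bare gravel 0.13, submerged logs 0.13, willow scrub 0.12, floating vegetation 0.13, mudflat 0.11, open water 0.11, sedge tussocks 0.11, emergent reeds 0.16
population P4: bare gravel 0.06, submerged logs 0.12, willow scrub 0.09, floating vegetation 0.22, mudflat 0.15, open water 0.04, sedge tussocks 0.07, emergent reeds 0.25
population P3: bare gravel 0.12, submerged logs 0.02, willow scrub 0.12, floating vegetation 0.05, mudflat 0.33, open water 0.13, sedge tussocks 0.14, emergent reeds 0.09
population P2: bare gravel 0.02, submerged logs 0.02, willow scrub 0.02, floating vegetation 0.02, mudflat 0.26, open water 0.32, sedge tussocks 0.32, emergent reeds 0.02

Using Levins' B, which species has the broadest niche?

population P1

Σp_P1ᵢ² = 0.13² + 0.13² + 0.12² + 0.13² + 0.11² + 0.11² + 0.11² + 0.16² = 0.0169 + 0.0169 + 0.0144 + 0.0169 + 0.0121 + 0.0121 + 0.0121 + 0.0256 = 0.1270
B_P1 = 1 / 0.1270 = 7.8740
Σp_P4ᵢ² = 0.06² + 0.12² + 0.09² + 0.22² + 0.15² + 0.04² + 0.07² + 0.25² = 0.0036 + 0.0144 + 0.0081 + 0.0484 + 0.0225 + 0.0016 + 0.0049 + 0.0625 = 0.1660
B_P4 = 1 / 0.1660 = 6.0241
Σp_P3ᵢ² = 0.12² + 0.02² + 0.12² + 0.05² + 0.33² + 0.13² + 0.14² + 0.09² = 0.0144 + 0.0004 + 0.0144 + 0.0025 + 0.1089 + 0.0169 + 0.0196 + 0.0081 = 0.1852
B_P3 = 1 / 0.1852 = 5.3996
Σp_P2ᵢ² = 0.02² + 0.02² + 0.02² + 0.02² + 0.26² + 0.32² + 0.32² + 0.02² = 0.0004 + 0.0004 + 0.0004 + 0.0004 + 0.0676 + 0.1024 + 0.1024 + 0.0004 = 0.2744
B_P2 = 1 / 0.2744 = 3.6443
Highest B → broadest niche (most generalist): population P1 (B = 7.87).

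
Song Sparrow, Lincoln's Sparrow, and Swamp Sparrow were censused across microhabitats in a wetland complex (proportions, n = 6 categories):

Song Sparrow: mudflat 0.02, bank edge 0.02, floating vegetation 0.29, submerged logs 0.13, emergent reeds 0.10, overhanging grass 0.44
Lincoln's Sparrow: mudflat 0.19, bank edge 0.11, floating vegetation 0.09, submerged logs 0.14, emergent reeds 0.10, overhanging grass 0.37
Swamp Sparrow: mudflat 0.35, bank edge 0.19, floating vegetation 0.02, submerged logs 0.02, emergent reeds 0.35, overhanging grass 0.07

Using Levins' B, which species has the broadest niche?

Lincoln's Sparrow

Σp_Songᵢ² = 0.02² + 0.02² + 0.29² + 0.13² + 0.10² + 0.44² = 0.0004 + 0.0004 + 0.0841 + 0.0169 + 0.0100 + 0.1936 = 0.3054
B_Song = 1 / 0.3054 = 3.2744
Σp_Lincᵢ² = 0.19² + 0.11² + 0.09² + 0.14² + 0.10² + 0.37² = 0.0361 + 0.0121 + 0.0081 + 0.0196 + 0.0100 + 0.1369 = 0.2228
B_Linc = 1 / 0.2228 = 4.4883
Σp_Swamᵢ² = 0.35² + 0.19² + 0.02² + 0.02² + 0.35² + 0.07² = 0.1225 + 0.0361 + 0.0004 + 0.0004 + 0.1225 + 0.0049 = 0.2868
B_Swam = 1 / 0.2868 = 3.4868
Highest B → broadest niche (most generalist): Lincoln's Sparrow (B = 4.49).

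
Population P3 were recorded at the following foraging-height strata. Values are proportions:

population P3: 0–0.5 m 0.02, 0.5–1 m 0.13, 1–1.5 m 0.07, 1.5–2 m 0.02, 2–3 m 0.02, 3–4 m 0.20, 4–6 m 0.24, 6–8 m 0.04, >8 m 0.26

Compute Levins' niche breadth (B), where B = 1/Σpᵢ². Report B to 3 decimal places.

5.269

Σpᵢ² = 0.02² + 0.13² + 0.07² + 0.02² + 0.02² + 0.20² + 0.24² + 0.04² + 0.26² = 0.0004 + 0.0169 + 0.0049 + 0.0004 + 0.0004 + 0.0400 + 0.0576 + 0.0016 + 0.0676 = 0.1898
B = 1 / 0.1898 = 5.26870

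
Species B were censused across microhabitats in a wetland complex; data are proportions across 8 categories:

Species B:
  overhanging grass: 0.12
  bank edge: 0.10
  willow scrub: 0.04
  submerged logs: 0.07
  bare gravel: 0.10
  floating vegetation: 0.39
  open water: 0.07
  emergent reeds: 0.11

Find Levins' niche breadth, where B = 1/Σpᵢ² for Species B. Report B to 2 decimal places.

Σpᵢ² = 0.12² + 0.10² + 0.04² + 0.07² + 0.10² + 0.39² + 0.07² + 0.11² = 0.0144 + 0.0100 + 0.0016 + 0.0049 + 0.0100 + 0.1521 + 0.0049 + 0.0121 = 0.2100
B = 1 / 0.2100 = 4.7619

4.76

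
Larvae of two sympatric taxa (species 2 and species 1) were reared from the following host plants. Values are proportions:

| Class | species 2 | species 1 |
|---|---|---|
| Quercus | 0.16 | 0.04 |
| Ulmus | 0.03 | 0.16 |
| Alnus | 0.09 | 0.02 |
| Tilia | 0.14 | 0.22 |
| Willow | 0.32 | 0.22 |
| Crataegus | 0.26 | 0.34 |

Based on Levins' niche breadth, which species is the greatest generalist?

Σp_2ᵢ² = 0.16² + 0.03² + 0.09² + 0.14² + 0.32² + 0.26² = 0.0256 + 0.0009 + 0.0081 + 0.0196 + 0.1024 + 0.0676 = 0.2242
B_2 = 1 / 0.2242 = 4.4603
Σp_1ᵢ² = 0.04² + 0.16² + 0.02² + 0.22² + 0.22² + 0.34² = 0.0016 + 0.0256 + 0.0004 + 0.0484 + 0.0484 + 0.1156 = 0.2400
B_1 = 1 / 0.2400 = 4.1667
Highest B → broadest niche (most generalist): species 2 (B = 4.46).

species 2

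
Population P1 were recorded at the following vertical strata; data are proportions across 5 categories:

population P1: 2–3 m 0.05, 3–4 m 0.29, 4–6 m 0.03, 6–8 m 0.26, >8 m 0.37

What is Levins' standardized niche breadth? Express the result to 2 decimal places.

Σpᵢ² = 0.05² + 0.29² + 0.03² + 0.26² + 0.37² = 0.0025 + 0.0841 + 0.0009 + 0.0676 + 0.1369 = 0.2920
B = 1 / 0.2920 = 3.4247
Bₛ = (B − 1)/(n − 1) = (3.4247 − 1)/(5 − 1) = 2.4247/4 = 0.6062

0.61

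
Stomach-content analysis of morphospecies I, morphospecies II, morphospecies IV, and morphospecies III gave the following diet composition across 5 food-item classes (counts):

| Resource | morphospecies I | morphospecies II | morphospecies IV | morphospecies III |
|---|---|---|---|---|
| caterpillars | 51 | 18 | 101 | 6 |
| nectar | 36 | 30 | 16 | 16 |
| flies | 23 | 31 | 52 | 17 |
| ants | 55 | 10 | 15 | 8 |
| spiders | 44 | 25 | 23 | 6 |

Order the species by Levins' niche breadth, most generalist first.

Proportions for morphospecies I (n=209): 51/209=0.2440, 36/209=0.1722, 23/209=0.1100, 55/209=0.2632, 44/209=0.2105
Proportions for morphospecies II (n=114): 18/114=0.1579, 30/114=0.2632, 31/114=0.2719, 10/114=0.0877, 25/114=0.2193
Proportions for morphospecies IV (n=207): 101/207=0.4879, 16/207=0.0773, 52/207=0.2512, 15/207=0.0725, 23/207=0.1111
Proportions for morphospecies III (n=53): 6/53=0.1132, 16/53=0.3019, 17/53=0.3208, 8/53=0.1509, 6/53=0.1132
Σp_Iᵢ² = 0.2440² + 0.1722² + 0.1100² + 0.2632² + 0.2105² = 0.059536 + 0.029653 + 0.012100 + 0.069274 + 0.044310 = 0.214873
B_I = 1 / 0.214873 = 4.6539
Σp_IIᵢ² = 0.1579² + 0.2632² + 0.2719² + 0.0877² + 0.2193² = 0.024932 + 0.069274 + 0.073930 + 0.007691 + 0.048092 = 0.223919
B_II = 1 / 0.223919 = 4.4659
Σp_IVᵢ² = 0.4879² + 0.0773² + 0.2512² + 0.0725² + 0.1111² = 0.238046 + 0.005975 + 0.063101 + 0.005256 + 0.012343 = 0.324721
B_IV = 1 / 0.324721 = 3.0796
Σp_IIIᵢ² = 0.1132² + 0.3019² + 0.3208² + 0.1509² + 0.1132² = 0.012814 + 0.091144 + 0.102913 + 0.022771 + 0.012814 = 0.242456
B_III = 1 / 0.242456 = 4.1245
Ranking by B (broadest → narrowest): morphospecies I (4.65) > morphospecies II (4.47) > morphospecies III (4.12) > morphospecies IV (3.08)

morphospecies I > morphospecies II > morphospecies III > morphospecies IV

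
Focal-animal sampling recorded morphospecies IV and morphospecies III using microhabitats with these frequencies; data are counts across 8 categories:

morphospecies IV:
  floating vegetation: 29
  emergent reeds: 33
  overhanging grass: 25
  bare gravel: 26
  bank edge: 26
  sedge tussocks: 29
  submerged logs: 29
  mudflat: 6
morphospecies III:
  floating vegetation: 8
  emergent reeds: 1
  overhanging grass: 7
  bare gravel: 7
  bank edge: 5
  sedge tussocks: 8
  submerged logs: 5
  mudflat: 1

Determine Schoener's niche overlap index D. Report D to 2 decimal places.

Proportions for morphospecies IV (n=203): 29/203=0.1429, 33/203=0.1626, 25/203=0.1232, 26/203=0.1281, 26/203=0.1281, 29/203=0.1429, 29/203=0.1429, 6/203=0.0296
Proportions for morphospecies III (n=42): 8/42=0.1905, 1/42=0.0238, 7/42=0.1667, 7/42=0.1667, 5/42=0.1190, 8/42=0.1905, 5/42=0.1190, 1/42=0.0238
Σ|p₁ᵢ − p₂ᵢ| = 0.0476 + 0.1388 + 0.0435 + 0.0386 + 0.0091 + 0.0476 + 0.0239 + 0.0058 = 0.3549
D = 1 − ½ × 0.3549 = 1 − 0.17745 = 0.82255

0.82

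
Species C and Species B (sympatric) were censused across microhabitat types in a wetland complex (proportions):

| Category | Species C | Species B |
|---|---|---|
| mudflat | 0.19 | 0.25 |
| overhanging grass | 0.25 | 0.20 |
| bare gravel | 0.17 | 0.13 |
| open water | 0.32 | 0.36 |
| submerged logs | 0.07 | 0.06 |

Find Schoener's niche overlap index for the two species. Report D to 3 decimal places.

0.900

Σ|p₁ᵢ − p₂ᵢ| = 0.06 + 0.05 + 0.04 + 0.04 + 0.01 = 0.20
D = 1 − ½ × 0.20 = 1 − 0.100 = 0.90000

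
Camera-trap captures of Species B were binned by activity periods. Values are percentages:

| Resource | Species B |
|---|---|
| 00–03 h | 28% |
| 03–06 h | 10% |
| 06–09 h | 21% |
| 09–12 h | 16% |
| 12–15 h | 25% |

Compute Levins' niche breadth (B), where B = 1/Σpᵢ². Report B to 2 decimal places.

Convert percentages to proportions (divide by 100).
Σpᵢ² = 0.28² + 0.10² + 0.21² + 0.16² + 0.25² = 0.0784 + 0.0100 + 0.0441 + 0.0256 + 0.0625 = 0.2206
B = 1 / 0.2206 = 4.5331

4.53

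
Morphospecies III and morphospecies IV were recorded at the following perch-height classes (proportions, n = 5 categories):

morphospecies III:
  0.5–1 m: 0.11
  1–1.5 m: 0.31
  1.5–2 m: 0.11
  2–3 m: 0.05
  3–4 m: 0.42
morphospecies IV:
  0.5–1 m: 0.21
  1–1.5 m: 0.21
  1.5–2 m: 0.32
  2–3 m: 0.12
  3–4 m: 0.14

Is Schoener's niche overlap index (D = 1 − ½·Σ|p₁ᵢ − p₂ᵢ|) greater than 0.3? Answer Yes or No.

Yes

Σ|p₁ᵢ − p₂ᵢ| = 0.10 + 0.10 + 0.21 + 0.07 + 0.28 = 0.76
D = 1 − ½ × 0.76 = 1 − 0.380 = 0.6200
D = 0.6200 > 0.3 → Yes.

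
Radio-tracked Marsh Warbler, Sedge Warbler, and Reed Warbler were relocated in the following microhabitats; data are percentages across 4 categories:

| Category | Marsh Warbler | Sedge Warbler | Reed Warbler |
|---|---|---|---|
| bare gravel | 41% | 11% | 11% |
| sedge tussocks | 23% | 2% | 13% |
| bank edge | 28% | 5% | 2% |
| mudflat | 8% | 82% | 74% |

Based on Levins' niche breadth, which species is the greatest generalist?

Marsh Warbler

Convert percentages to proportions (divide by 100).
Σp_Marsᵢ² = 0.41² + 0.23² + 0.28² + 0.08² = 0.1681 + 0.0529 + 0.0784 + 0.0064 = 0.3058
B_Mars = 1 / 0.3058 = 3.2701
Σp_Sedgᵢ² = 0.11² + 0.02² + 0.05² + 0.82² = 0.0121 + 0.0004 + 0.0025 + 0.6724 = 0.6874
B_Sedg = 1 / 0.6874 = 1.4548
Σp_Reedᵢ² = 0.11² + 0.13² + 0.02² + 0.74² = 0.0121 + 0.0169 + 0.0004 + 0.5476 = 0.5770
B_Reed = 1 / 0.5770 = 1.7331
Highest B → broadest niche (most generalist): Marsh Warbler (B = 3.27).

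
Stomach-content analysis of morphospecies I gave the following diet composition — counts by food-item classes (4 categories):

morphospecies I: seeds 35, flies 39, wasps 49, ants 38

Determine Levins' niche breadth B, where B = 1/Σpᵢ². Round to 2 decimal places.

3.93

Proportions for morphospecies I (n=161): 35/161=0.2174, 39/161=0.2422, 49/161=0.3043, 38/161=0.2360
Σpᵢ² = 0.2174² + 0.2422² + 0.3043² + 0.2360² = 0.047263 + 0.058661 + 0.092598 + 0.055696 = 0.254218
B = 1 / 0.254218 = 3.9336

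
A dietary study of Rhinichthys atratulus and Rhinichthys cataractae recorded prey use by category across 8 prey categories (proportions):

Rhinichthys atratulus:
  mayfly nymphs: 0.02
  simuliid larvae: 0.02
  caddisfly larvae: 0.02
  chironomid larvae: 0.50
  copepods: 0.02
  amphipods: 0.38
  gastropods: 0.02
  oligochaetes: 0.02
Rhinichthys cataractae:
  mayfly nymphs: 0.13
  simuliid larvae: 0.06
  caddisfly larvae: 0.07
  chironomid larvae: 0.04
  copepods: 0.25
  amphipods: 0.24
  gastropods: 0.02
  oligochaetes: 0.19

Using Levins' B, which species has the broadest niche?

Σp_atraᵢ² = 0.02² + 0.02² + 0.02² + 0.50² + 0.02² + 0.38² + 0.02² + 0.02² = 0.0004 + 0.0004 + 0.0004 + 0.2500 + 0.0004 + 0.1444 + 0.0004 + 0.0004 = 0.3968
B_atra = 1 / 0.3968 = 2.5202
Σp_cataᵢ² = 0.13² + 0.06² + 0.07² + 0.04² + 0.25² + 0.24² + 0.02² + 0.19² = 0.0169 + 0.0036 + 0.0049 + 0.0016 + 0.0625 + 0.0576 + 0.0004 + 0.0361 = 0.1836
B_cata = 1 / 0.1836 = 5.4466
Highest B → broadest niche (most generalist): Rhinichthys cataractae (B = 5.45).

Rhinichthys cataractae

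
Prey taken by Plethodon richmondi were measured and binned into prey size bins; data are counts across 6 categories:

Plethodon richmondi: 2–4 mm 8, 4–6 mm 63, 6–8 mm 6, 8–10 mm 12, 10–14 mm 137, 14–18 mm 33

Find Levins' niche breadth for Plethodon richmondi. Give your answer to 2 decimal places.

2.79

Proportions for Plethodon richmondi (n=259): 8/259=0.0309, 63/259=0.2432, 6/259=0.0232, 12/259=0.0463, 137/259=0.5290, 33/259=0.1274
Σpᵢ² = 0.0309² + 0.2432² + 0.0232² + 0.0463² + 0.5290² + 0.1274² = 0.000955 + 0.059146 + 0.000538 + 0.002144 + 0.279841 + 0.016231 = 0.358855
B = 1 / 0.358855 = 2.7866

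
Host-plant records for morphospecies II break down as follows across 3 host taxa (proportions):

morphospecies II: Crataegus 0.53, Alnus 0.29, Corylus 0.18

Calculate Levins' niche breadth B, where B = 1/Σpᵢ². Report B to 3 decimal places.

Σpᵢ² = 0.53² + 0.29² + 0.18² = 0.2809 + 0.0841 + 0.0324 = 0.3974
B = 1 / 0.3974 = 2.51636

2.516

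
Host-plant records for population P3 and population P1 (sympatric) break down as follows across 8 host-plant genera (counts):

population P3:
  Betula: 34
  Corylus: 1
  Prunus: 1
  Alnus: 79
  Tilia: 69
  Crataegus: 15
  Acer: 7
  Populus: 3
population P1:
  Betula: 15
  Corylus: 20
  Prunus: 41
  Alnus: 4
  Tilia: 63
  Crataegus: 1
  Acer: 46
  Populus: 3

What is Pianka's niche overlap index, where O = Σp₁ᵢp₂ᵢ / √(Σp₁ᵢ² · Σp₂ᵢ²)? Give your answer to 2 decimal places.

Proportions for population P3 (n=209): 34/209=0.1627, 1/209=0.0048, 1/209=0.0048, 79/209=0.3780, 69/209=0.3301, 15/209=0.0718, 7/209=0.0335, 3/209=0.0144
Proportions for population P1 (n=193): 15/193=0.0777, 20/193=0.1036, 41/193=0.2124, 4/193=0.0207, 63/193=0.3264, 1/193=0.0052, 46/193=0.2383, 3/193=0.0155
Σ p₁ᵢp₂ᵢ = 0.012642 + 0.000497 + 0.001020 + 0.007825 + 0.107745 + 0.000373 + 0.007983 + 0.000223 = 0.138308
Σp_1ᵢ² = 0.1627² + 0.0048² + 0.0048² + 0.3780² + 0.3301² + 0.0718² + 0.0335² + 0.0144² = 0.026471 + 0.000023 + 0.000023 + 0.142884 + 0.108966 + 0.005155 + 0.001122 + 0.000207 = 0.284851
Σp_2ᵢ² = 0.0777² + 0.1036² + 0.2124² + 0.0207² + 0.3264² + 0.0052² + 0.2383² + 0.0155² = 0.006037 + 0.010733 + 0.045114 + 0.000428 + 0.106537 + 0.000027 + 0.056787 + 0.000240 = 0.225903
O = 0.138308 / √(0.284851 × 0.225903) = 0.138308 / 0.2536704 = 0.5452

0.55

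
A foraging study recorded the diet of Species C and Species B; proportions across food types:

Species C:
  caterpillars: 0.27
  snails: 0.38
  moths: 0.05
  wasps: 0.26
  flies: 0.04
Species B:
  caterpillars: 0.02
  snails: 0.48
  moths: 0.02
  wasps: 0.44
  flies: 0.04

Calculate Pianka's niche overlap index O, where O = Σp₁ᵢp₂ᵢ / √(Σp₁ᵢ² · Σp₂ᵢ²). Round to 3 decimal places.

Σ p₁ᵢp₂ᵢ = 0.0054 + 0.1824 + 0.0010 + 0.1144 + 0.0016 = 0.3048
Σp_1ᵢ² = 0.27² + 0.38² + 0.05² + 0.26² + 0.04² = 0.0729 + 0.1444 + 0.0025 + 0.0676 + 0.0016 = 0.2890
Σp_2ᵢ² = 0.02² + 0.48² + 0.02² + 0.44² + 0.04² = 0.0004 + 0.2304 + 0.0004 + 0.1936 + 0.0016 = 0.4264
O = 0.3048 / √(0.2890 × 0.4264) = 0.3048 / 0.351041 = 0.86827

0.868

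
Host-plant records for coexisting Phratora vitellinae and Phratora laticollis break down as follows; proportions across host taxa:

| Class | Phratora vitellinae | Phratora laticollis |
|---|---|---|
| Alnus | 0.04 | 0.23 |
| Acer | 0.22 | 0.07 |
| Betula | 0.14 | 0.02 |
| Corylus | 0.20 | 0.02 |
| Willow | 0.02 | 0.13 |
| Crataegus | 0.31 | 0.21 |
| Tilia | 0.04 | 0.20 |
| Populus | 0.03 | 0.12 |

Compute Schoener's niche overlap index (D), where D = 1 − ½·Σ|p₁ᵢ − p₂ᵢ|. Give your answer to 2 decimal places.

Σ|p₁ᵢ − p₂ᵢ| = 0.19 + 0.15 + 0.12 + 0.18 + 0.11 + 0.10 + 0.16 + 0.09 = 1.10
D = 1 − ½ × 1.10 = 1 − 0.550 = 0.4500

0.45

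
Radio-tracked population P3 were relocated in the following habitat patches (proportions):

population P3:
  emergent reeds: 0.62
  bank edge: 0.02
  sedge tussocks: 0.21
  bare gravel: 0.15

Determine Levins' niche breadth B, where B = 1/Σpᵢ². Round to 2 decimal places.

Σpᵢ² = 0.62² + 0.02² + 0.21² + 0.15² = 0.3844 + 0.0004 + 0.0441 + 0.0225 = 0.4514
B = 1 / 0.4514 = 2.2153

2.22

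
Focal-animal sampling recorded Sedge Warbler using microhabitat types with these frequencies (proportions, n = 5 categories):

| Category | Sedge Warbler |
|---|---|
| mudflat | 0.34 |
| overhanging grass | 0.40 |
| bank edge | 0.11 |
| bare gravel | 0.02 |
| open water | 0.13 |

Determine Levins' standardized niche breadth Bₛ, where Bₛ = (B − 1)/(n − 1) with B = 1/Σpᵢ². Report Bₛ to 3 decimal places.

0.570

Σpᵢ² = 0.34² + 0.40² + 0.11² + 0.02² + 0.13² = 0.1156 + 0.1600 + 0.0121 + 0.0004 + 0.0169 = 0.3050
B = 1 / 0.3050 = 3.27869
Bₛ = (B − 1)/(n − 1) = (3.27869 − 1)/(5 − 1) = 2.27869/4 = 0.56967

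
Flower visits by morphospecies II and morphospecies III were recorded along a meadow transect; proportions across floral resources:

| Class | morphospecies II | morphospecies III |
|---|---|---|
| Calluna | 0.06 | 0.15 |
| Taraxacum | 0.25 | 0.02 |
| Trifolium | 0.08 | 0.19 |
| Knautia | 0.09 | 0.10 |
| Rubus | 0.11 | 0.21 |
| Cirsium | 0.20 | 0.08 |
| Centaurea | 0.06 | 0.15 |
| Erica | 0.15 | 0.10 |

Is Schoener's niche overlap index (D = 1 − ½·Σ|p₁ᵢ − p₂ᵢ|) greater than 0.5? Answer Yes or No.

Σ|p₁ᵢ − p₂ᵢ| = 0.09 + 0.23 + 0.11 + 0.01 + 0.10 + 0.12 + 0.09 + 0.05 = 0.80
D = 1 − ½ × 0.80 = 1 − 0.400 = 0.6000
D = 0.6000 > 0.5 → Yes.

Yes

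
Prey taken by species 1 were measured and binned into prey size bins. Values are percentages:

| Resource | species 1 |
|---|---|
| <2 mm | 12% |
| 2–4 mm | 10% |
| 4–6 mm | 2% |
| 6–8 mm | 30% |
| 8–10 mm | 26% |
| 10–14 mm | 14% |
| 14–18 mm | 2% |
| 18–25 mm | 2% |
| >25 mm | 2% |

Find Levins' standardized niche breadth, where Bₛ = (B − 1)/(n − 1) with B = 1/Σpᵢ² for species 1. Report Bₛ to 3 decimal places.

Convert percentages to proportions (divide by 100).
Σpᵢ² = 0.12² + 0.10² + 0.02² + 0.30² + 0.26² + 0.14² + 0.02² + 0.02² + 0.02² = 0.0144 + 0.0100 + 0.0004 + 0.0900 + 0.0676 + 0.0196 + 0.0004 + 0.0004 + 0.0004 = 0.2032
B = 1 / 0.2032 = 4.92126
Bₛ = (B − 1)/(n − 1) = (4.92126 − 1)/(9 − 1) = 3.92126/8 = 0.49016

0.490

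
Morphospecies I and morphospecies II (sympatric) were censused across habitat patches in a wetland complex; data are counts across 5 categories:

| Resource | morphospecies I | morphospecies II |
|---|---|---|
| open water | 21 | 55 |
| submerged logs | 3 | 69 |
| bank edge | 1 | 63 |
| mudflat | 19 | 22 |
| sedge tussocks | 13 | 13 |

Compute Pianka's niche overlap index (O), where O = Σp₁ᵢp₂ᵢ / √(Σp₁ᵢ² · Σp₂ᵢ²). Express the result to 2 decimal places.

0.58

Proportions for morphospecies I (n=57): 21/57=0.3684, 3/57=0.0526, 1/57=0.0175, 19/57=0.3333, 13/57=0.2281
Proportions for morphospecies II (n=222): 55/222=0.2477, 69/222=0.3108, 63/222=0.2838, 22/222=0.0991, 13/222=0.0586
Σ p₁ᵢp₂ᵢ = 0.091253 + 0.016348 + 0.004967 + 0.033030 + 0.013367 = 0.158965
Σp_1ᵢ² = 0.3684² + 0.0526² + 0.0175² + 0.3333² + 0.2281² = 0.135719 + 0.002767 + 0.000306 + 0.111089 + 0.052030 = 0.301911
Σp_2ᵢ² = 0.2477² + 0.3108² + 0.2838² + 0.0991² + 0.0586² = 0.061355 + 0.096597 + 0.080542 + 0.009821 + 0.003434 = 0.251749
O = 0.158965 / √(0.301911 × 0.251749) = 0.158965 / 0.2756915 = 0.5766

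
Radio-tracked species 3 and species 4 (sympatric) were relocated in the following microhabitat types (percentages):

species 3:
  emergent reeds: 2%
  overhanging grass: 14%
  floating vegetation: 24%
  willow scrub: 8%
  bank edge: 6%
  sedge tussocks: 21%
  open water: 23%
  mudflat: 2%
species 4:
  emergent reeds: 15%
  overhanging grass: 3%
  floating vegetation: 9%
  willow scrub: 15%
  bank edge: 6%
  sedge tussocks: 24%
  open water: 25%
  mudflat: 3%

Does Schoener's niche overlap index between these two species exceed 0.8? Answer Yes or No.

Convert percentages to proportions (divide by 100).
Σ|p₁ᵢ − p₂ᵢ| = 0.13 + 0.11 + 0.15 + 0.07 + 0.00 + 0.03 + 0.02 + 0.01 = 0.52
D = 1 − ½ × 0.52 = 1 − 0.260 = 0.7400
D = 0.7400 < 0.8 → No.

No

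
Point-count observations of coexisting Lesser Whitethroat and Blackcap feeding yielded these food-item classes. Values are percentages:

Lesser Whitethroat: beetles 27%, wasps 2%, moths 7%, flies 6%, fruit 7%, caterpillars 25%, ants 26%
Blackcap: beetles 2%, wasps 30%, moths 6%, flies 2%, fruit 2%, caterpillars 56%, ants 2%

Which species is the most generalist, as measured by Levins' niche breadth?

Convert percentages to proportions (divide by 100).
Σp_Whitᵢ² = 0.27² + 0.02² + 0.07² + 0.06² + 0.07² + 0.25² + 0.26² = 0.0729 + 0.0004 + 0.0049 + 0.0036 + 0.0049 + 0.0625 + 0.0676 = 0.2168
B_Whit = 1 / 0.2168 = 4.6125
Σp_Blacᵢ² = 0.02² + 0.30² + 0.06² + 0.02² + 0.02² + 0.56² + 0.02² = 0.0004 + 0.0900 + 0.0036 + 0.0004 + 0.0004 + 0.3136 + 0.0004 = 0.4088
B_Blac = 1 / 0.4088 = 2.4462
Highest B → broadest niche (most generalist): Lesser Whitethroat (B = 4.61).

Lesser Whitethroat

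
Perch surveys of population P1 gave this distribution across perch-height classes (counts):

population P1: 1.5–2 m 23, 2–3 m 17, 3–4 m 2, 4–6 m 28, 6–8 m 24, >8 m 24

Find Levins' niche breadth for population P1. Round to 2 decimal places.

5.05

Proportions for population P1 (n=118): 23/118=0.1949, 17/118=0.1441, 2/118=0.0169, 28/118=0.2373, 24/118=0.2034, 24/118=0.2034
Σpᵢ² = 0.1949² + 0.1441² + 0.0169² + 0.2373² + 0.2034² + 0.2034² = 0.037986 + 0.020765 + 0.000286 + 0.056311 + 0.041372 + 0.041372 = 0.198092
B = 1 / 0.198092 = 5.0482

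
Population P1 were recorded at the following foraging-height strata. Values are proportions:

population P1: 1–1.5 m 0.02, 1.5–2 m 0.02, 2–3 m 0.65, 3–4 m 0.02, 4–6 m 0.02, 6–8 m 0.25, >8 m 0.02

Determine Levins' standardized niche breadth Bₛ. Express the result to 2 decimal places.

0.18

Σpᵢ² = 0.02² + 0.02² + 0.65² + 0.02² + 0.02² + 0.25² + 0.02² = 0.0004 + 0.0004 + 0.4225 + 0.0004 + 0.0004 + 0.0625 + 0.0004 = 0.4870
B = 1 / 0.4870 = 2.0534
Bₛ = (B − 1)/(n − 1) = (2.0534 − 1)/(7 − 1) = 1.0534/6 = 0.1756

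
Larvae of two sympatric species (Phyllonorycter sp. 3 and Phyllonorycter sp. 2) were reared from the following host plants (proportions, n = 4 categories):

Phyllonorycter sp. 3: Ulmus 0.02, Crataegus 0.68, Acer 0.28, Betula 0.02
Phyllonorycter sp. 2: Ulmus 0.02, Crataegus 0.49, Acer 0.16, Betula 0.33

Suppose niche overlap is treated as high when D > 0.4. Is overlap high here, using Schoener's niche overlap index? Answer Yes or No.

Σ|p₁ᵢ − p₂ᵢ| = 0.00 + 0.19 + 0.12 + 0.31 = 0.62
D = 1 − ½ × 0.62 = 1 − 0.310 = 0.6900
D = 0.6900 > 0.4 → Yes.

Yes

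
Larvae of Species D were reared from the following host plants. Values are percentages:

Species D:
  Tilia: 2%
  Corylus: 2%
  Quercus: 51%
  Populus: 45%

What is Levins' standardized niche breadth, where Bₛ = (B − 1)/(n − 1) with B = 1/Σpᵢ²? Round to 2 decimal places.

0.39

Convert percentages to proportions (divide by 100).
Σpᵢ² = 0.02² + 0.02² + 0.51² + 0.45² = 0.0004 + 0.0004 + 0.2601 + 0.2025 = 0.4634
B = 1 / 0.4634 = 2.1580
Bₛ = (B − 1)/(n − 1) = (2.1580 − 1)/(4 − 1) = 1.1580/3 = 0.3860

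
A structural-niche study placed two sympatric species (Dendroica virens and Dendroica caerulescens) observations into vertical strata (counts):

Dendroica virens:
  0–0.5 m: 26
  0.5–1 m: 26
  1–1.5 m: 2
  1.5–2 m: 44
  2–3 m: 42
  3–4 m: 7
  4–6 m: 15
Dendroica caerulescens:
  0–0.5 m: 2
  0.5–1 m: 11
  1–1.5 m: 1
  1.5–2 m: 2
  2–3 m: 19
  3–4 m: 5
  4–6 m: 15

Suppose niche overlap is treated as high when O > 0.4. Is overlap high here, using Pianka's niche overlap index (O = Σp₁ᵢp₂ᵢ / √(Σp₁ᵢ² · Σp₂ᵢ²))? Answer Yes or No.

Yes

Proportions for Dendroica virens (n=162): 26/162=0.1605, 26/162=0.1605, 2/162=0.0123, 44/162=0.2716, 42/162=0.2593, 7/162=0.0432, 15/162=0.0926
Proportions for Dendroica caerulescens (n=55): 2/55=0.0364, 11/55=0.2000, 1/55=0.0182, 2/55=0.0364, 19/55=0.3455, 5/55=0.0909, 15/55=0.2727
Σ p₁ᵢp₂ᵢ = 0.005842 + 0.032100 + 0.000224 + 0.009886 + 0.089588 + 0.003927 + 0.025252 = 0.166819
Σp_1ᵢ² = 0.1605² + 0.1605² + 0.0123² + 0.2716² + 0.2593² + 0.0432² + 0.0926² = 0.025760 + 0.025760 + 0.000151 + 0.073767 + 0.067236 + 0.001866 + 0.008575 = 0.203115
Σp_2ᵢ² = 0.0364² + 0.2000² + 0.0182² + 0.0364² + 0.3455² + 0.0909² + 0.2727² = 0.001325 + 0.040000 + 0.000331 + 0.001325 + 0.119370 + 0.008263 + 0.074365 = 0.244979
O = 0.166819 / √(0.203115 × 0.244979) = 0.166819 / 0.2230671 = 0.7478
O = 0.7478 > 0.4 → Yes.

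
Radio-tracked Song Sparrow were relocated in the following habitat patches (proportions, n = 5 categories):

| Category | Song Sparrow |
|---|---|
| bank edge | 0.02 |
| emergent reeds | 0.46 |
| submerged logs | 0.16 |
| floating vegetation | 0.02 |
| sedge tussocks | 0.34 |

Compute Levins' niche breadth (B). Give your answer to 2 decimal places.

2.83

Σpᵢ² = 0.02² + 0.46² + 0.16² + 0.02² + 0.34² = 0.0004 + 0.2116 + 0.0256 + 0.0004 + 0.1156 = 0.3536
B = 1 / 0.3536 = 2.8281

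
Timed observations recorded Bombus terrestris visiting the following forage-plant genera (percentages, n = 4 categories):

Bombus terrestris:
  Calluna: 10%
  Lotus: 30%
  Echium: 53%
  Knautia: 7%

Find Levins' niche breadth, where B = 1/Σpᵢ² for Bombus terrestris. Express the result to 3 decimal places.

Convert percentages to proportions (divide by 100).
Σpᵢ² = 0.10² + 0.30² + 0.53² + 0.07² = 0.0100 + 0.0900 + 0.2809 + 0.0049 = 0.3858
B = 1 / 0.3858 = 2.59202

2.592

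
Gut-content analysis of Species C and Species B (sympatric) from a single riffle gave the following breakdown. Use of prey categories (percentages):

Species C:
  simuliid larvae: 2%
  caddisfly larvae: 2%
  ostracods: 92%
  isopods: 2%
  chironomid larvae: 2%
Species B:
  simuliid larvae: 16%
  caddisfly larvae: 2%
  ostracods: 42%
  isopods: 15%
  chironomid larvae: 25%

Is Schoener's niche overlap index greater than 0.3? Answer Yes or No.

Convert percentages to proportions (divide by 100).
Σ|p₁ᵢ − p₂ᵢ| = 0.14 + 0.00 + 0.50 + 0.13 + 0.23 = 1.00
D = 1 − ½ × 1.00 = 1 − 0.500 = 0.5000
D = 0.5000 > 0.3 → Yes.

Yes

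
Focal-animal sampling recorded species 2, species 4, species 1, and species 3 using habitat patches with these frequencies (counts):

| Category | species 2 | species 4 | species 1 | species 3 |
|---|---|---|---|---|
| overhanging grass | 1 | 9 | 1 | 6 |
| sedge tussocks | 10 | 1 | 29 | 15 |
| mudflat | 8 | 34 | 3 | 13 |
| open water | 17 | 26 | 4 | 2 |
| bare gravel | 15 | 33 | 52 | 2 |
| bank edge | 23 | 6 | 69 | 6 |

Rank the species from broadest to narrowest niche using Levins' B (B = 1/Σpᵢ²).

species 2 > species 3 > species 4 > species 1

Proportions for species 2 (n=74): 1/74=0.0135, 10/74=0.1351, 8/74=0.1081, 17/74=0.2297, 15/74=0.2027, 23/74=0.3108
Proportions for species 4 (n=109): 9/109=0.0826, 1/109=0.0092, 34/109=0.3119, 26/109=0.2385, 33/109=0.3028, 6/109=0.0550
Proportions for species 1 (n=158): 1/158=0.0063, 29/158=0.1835, 3/158=0.0190, 4/158=0.0253, 52/158=0.3291, 69/158=0.4367
Proportions for species 3 (n=44): 6/44=0.1364, 15/44=0.3409, 13/44=0.2955, 2/44=0.0455, 2/44=0.0455, 6/44=0.1364
Σp_2ᵢ² = 0.0135² + 0.1351² + 0.1081² + 0.2297² + 0.2027² + 0.3108² = 0.000182 + 0.018252 + 0.011686 + 0.052762 + 0.041087 + 0.096597 = 0.220566
B_2 = 1 / 0.220566 = 4.5338
Σp_4ᵢ² = 0.0826² + 0.0092² + 0.3119² + 0.2385² + 0.3028² + 0.0550² = 0.006823 + 0.000085 + 0.097282 + 0.056882 + 0.091688 + 0.003025 = 0.255785
B_4 = 1 / 0.255785 = 3.9095
Σp_1ᵢ² = 0.0063² + 0.1835² + 0.0190² + 0.0253² + 0.3291² + 0.4367² = 0.000040 + 0.033672 + 0.000361 + 0.000640 + 0.108307 + 0.190707 = 0.333727
B_1 = 1 / 0.333727 = 2.9965
Σp_3ᵢ² = 0.1364² + 0.3409² + 0.2955² + 0.0455² + 0.0455² + 0.1364² = 0.018605 + 0.116213 + 0.087320 + 0.002070 + 0.002070 + 0.018605 = 0.244883
B_3 = 1 / 0.244883 = 4.0836
Ranking by B (broadest → narrowest): species 2 (4.53) > species 3 (4.08) > species 4 (3.91) > species 1 (3.00)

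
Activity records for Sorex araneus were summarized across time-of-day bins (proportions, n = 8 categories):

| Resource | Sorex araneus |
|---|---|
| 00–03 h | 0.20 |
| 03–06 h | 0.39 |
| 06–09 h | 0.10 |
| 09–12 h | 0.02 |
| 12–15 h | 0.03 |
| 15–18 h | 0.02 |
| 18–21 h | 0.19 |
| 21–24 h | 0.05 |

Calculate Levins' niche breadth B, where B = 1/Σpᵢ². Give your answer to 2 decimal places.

4.13

Σpᵢ² = 0.20² + 0.39² + 0.10² + 0.02² + 0.03² + 0.02² + 0.19² + 0.05² = 0.0400 + 0.1521 + 0.0100 + 0.0004 + 0.0009 + 0.0004 + 0.0361 + 0.0025 = 0.2424
B = 1 / 0.2424 = 4.1254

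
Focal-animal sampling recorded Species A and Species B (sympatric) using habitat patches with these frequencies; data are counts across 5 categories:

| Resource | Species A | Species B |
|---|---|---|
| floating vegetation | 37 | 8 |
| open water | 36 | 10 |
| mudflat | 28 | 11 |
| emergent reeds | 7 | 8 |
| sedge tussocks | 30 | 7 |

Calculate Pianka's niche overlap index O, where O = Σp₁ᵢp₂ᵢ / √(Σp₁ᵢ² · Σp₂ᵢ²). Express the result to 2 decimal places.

Proportions for Species A (n=138): 37/138=0.2681, 36/138=0.2609, 28/138=0.2029, 7/138=0.0507, 30/138=0.2174
Proportions for Species B (n=44): 8/44=0.1818, 10/44=0.2273, 11/44=0.2500, 8/44=0.1818, 7/44=0.1591
Σ p₁ᵢp₂ᵢ = 0.048741 + 0.059303 + 0.050725 + 0.009217 + 0.034588 = 0.202574
Σp_1ᵢ² = 0.2681² + 0.2609² + 0.2029² + 0.0507² + 0.2174² = 0.071878 + 0.068069 + 0.041168 + 0.002570 + 0.047263 = 0.230948
Σp_2ᵢ² = 0.1818² + 0.2273² + 0.2500² + 0.1818² + 0.1591² = 0.033051 + 0.051665 + 0.062500 + 0.033051 + 0.025313 = 0.205580
O = 0.202574 / √(0.230948 × 0.205580) = 0.202574 / 0.2178951 = 0.9297

0.93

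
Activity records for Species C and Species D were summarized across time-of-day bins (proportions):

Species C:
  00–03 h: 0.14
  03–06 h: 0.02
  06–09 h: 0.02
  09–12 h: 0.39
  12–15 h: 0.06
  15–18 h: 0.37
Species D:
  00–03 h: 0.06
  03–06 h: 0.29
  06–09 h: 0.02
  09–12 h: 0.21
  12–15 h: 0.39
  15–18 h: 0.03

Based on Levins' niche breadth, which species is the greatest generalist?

Σp_Cᵢ² = 0.14² + 0.02² + 0.02² + 0.39² + 0.06² + 0.37² = 0.0196 + 0.0004 + 0.0004 + 0.1521 + 0.0036 + 0.1369 = 0.3130
B_C = 1 / 0.3130 = 3.1949
Σp_Dᵢ² = 0.06² + 0.29² + 0.02² + 0.21² + 0.39² + 0.03² = 0.0036 + 0.0841 + 0.0004 + 0.0441 + 0.1521 + 0.0009 = 0.2852
B_D = 1 / 0.2852 = 3.5063
Highest B → broadest niche (most generalist): Species D (B = 3.51).

Species D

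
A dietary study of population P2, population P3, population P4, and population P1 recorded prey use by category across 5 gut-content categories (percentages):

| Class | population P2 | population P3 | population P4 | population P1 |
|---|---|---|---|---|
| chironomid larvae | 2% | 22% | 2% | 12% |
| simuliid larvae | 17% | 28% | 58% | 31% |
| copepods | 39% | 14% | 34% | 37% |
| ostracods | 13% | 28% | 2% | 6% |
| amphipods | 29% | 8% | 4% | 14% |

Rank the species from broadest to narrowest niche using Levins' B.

Convert percentages to proportions (divide by 100).
Σp_P2ᵢ² = 0.02² + 0.17² + 0.39² + 0.13² + 0.29² = 0.0004 + 0.0289 + 0.1521 + 0.0169 + 0.0841 = 0.2824
B_P2 = 1 / 0.2824 = 3.5411
Σp_P3ᵢ² = 0.22² + 0.28² + 0.14² + 0.28² + 0.08² = 0.0484 + 0.0784 + 0.0196 + 0.0784 + 0.0064 = 0.2312
B_P3 = 1 / 0.2312 = 4.3253
Σp_P4ᵢ² = 0.02² + 0.58² + 0.34² + 0.02² + 0.04² = 0.0004 + 0.3364 + 0.1156 + 0.0004 + 0.0016 = 0.4544
B_P4 = 1 / 0.4544 = 2.2007
Σp_P1ᵢ² = 0.12² + 0.31² + 0.37² + 0.06² + 0.14² = 0.0144 + 0.0961 + 0.1369 + 0.0036 + 0.0196 = 0.2706
B_P1 = 1 / 0.2706 = 3.6955
Ranking by B (broadest → narrowest): population P3 (4.33) > population P1 (3.70) > population P2 (3.54) > population P4 (2.20)

population P3 > population P1 > population P2 > population P4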